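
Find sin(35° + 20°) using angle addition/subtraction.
sin(35° + 20°) = sin 35° cos 20° + cos 35° sin 20° = 0.8192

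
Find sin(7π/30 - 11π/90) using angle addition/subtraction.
sin(7π/30 - 11π/90) = sin 7π/30 cos 11π/90 - cos 7π/30 sin 11π/90 = 0.342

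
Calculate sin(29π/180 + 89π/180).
sin(29π/180 + 89π/180) = sin 29π/180 cos 89π/180 + cos 29π/180 sin 89π/180 = 0.8829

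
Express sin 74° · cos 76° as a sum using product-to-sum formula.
sin 74° cos 76° = (1/2)[sin(74°+76°) + sin(74°-76°)]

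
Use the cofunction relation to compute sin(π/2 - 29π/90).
sin(π/2 - 29π/90) = cos(29π/90) = 0.5299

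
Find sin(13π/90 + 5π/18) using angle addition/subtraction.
sin(13π/90 + 5π/18) = sin 13π/90 cos 5π/18 + cos 13π/90 sin 5π/18 = 0.9703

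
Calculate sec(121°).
sec(121°) = -1.942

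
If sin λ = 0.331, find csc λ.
csc λ = 1/sin λ = 3.021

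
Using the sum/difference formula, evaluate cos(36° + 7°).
cos(36° + 7°) = cos 36° cos 7° - sin 36° sin 7° = 0.7314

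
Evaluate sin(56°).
sin(56°) = 0.829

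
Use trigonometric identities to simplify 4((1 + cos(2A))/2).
4((1 + cos(2A))/2) = 4(cos²A) (using Power reduction)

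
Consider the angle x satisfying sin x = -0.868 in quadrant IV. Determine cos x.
cos x = √(1 - sin²x) = 0.4966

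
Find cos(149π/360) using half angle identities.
cos(149π/360) = √((1 + cos 149π/180)/2) = 0.2672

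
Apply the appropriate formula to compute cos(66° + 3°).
cos(66° + 3°) = cos 66° cos 3° - sin 66° sin 3° = 0.3584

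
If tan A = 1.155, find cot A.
cot A = 1/tan A = 0.8658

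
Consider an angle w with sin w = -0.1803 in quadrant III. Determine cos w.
cos w = ±√(1 - sin²w) = -0.9836 (negative in QIII)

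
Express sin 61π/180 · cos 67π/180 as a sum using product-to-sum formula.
sin 61π/180 cos 67π/180 = (1/2)[sin(61π/180+67π/180) + sin(61π/180-67π/180)]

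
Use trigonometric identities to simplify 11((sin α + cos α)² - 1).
11((sin α + cos α)² - 1) = 11(sin(2α)) (using Pythagorean + double angle)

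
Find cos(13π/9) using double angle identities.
cos(13π/9) = cos²13π/18 - sin²13π/18 = -0.1736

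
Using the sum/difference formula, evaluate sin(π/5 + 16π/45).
sin(π/5 + 16π/45) = sin π/5 cos 16π/45 + cos π/5 sin 16π/45 = 0.9848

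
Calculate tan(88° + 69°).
tan(88° + 69°) = (tan 88° + tan 69°)/(1 - tan 88° tan 69°) = -0.4245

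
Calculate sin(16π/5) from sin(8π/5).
sin(16π/5) = 2 sin 8π/5 cos 8π/5 = -0.5878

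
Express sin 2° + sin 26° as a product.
sin 2° + sin 26° = 2 sin(14°) cos(-12°)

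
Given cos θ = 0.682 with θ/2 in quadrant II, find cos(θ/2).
cos(θ/2) = ±√((1 + cos θ)/2); negative since θ/2 ∈ QII, so cos(θ/2) = -0.9171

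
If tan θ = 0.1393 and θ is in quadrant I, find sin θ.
sin θ = 0.138 (using tan²θ + 1 = sec²θ)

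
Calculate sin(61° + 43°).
sin(61° + 43°) = sin 61° cos 43° + cos 61° sin 43° = 0.9703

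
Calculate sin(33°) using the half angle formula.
sin(33°) = √((1 - cos 66°)/2) = 0.5446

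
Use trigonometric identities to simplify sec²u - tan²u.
sec²u - tan²u = 1 (using Pythagorean identity)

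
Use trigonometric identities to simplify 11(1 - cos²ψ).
11(1 - cos²ψ) = 11(sin²ψ) (using Pythagorean identity)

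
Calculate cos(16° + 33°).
cos(16° + 33°) = cos 16° cos 33° - sin 16° sin 33° = 0.6561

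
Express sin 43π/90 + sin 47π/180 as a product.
sin 43π/90 + sin 47π/180 = 2 sin(133π/360) cos(13π/120)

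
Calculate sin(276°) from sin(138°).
sin(276°) = 2 sin 138° cos 138° = -0.9945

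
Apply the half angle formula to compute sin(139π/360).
sin(139π/360) = √((1 - cos 139π/180)/2) = 0.9367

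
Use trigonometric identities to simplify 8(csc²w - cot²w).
8(csc²w - cot²w) = 8 (using Pythagorean identity)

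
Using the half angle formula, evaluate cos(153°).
cos(153°) = -√((1 + cos 306°)/2) = -0.891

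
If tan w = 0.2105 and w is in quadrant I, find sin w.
sin w = 0.206 (using tan²w + 1 = sec²w)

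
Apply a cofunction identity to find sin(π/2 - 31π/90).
sin(π/2 - 31π/90) = cos(31π/90) = 0.4695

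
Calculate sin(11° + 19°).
sin(11° + 19°) = sin 11° cos 19° + cos 11° sin 19° = 1/2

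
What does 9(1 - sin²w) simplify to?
9(1 - sin²w) = 9(cos²w) (using Pythagorean identity)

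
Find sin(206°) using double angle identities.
sin(206°) = 2 sin 103° cos 103° = -0.4384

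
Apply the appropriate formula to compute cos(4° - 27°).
cos(4° - 27°) = cos 4° cos 27° + sin 4° sin 27° = 0.9205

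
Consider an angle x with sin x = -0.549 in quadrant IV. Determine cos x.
cos x = √(1 - sin²x) = 0.8358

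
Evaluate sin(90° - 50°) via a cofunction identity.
sin(90° - 50°) = cos(50°) = 0.6428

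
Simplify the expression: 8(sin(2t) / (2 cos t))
8(sin(2t) / (2 cos t)) = 8(sin t) (using Double angle)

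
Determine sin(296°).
sin(296°) = -0.8988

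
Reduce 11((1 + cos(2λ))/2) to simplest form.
11((1 + cos(2λ))/2) = 11(cos²λ) (using Power reduction)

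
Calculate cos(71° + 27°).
cos(71° + 27°) = cos 71° cos 27° - sin 71° sin 27° = -0.1392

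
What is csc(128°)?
csc(128°) = 1.269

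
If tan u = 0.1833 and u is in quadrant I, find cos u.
cos u = 0.9836 (using tan²u + 1 = sec²u)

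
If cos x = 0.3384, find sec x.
sec x = 1/cos x = 2.955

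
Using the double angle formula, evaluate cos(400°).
cos(400°) = 2cos²200° - 1 = 0.766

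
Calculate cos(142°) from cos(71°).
cos(142°) = cos²71° - sin²71° = -0.788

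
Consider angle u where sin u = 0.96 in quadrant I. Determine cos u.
cos u = √(1 - sin²u) = 0.28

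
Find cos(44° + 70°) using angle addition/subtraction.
cos(44° + 70°) = cos 44° cos 70° - sin 44° sin 70° = -0.4067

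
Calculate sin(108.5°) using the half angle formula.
sin(108.5°) = √((1 - cos 217°)/2) = 0.9483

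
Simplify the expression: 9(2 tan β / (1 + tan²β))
9(2 tan β / (1 + tan²β)) = 9(sin(2β)) (using Double angle)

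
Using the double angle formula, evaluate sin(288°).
sin(288°) = 2 sin 144° cos 144° = -0.9511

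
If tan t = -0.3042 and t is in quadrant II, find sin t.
sin t = 0.291 (using tan²t + 1 = sec²t)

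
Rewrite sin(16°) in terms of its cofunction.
sin(16°) = cos(90° - 16°) = cos(74°)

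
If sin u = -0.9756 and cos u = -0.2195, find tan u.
tan u = sin u / cos u = 4.445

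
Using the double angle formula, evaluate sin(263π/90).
sin(263π/90) = 2 sin 263π/180 cos 263π/180 = 0.2419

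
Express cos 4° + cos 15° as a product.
cos 4° + cos 15° = 2 cos(9.5°) cos(-5.5°)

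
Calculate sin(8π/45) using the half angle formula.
sin(8π/45) = √((1 - cos 16π/45)/2) = 0.5299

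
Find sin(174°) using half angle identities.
sin(174°) = √((1 - cos 348°)/2) = 0.1045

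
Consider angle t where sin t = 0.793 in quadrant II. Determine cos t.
cos t = ±√(1 - sin²t) = -0.6092 (negative in QII)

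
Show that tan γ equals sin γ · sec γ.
RHS = sin γ · (1/cos γ) = sin γ/cos γ = tan γ = LHS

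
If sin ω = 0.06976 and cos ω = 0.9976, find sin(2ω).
sin(2ω) = 2 sin ω cos ω = 0.1392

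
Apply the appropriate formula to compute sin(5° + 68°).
sin(5° + 68°) = sin 5° cos 68° + cos 5° sin 68° = 0.9563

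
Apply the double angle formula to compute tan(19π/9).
tan(19π/9) = 2 tan 19π/18 / (1 - tan²19π/18) = 0.364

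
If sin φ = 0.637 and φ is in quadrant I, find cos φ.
cos φ = 0.7709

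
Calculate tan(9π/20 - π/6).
tan(9π/20 - π/6) = (tan 9π/20 - tan π/6)/(1 + tan 9π/20 tan π/6) = 1.235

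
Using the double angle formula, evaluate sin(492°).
sin(492°) = 2 sin 246° cos 246° = 0.7431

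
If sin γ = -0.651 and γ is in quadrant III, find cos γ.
cos γ = -0.7591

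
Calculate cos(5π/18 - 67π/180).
cos(5π/18 - 67π/180) = cos 5π/18 cos 67π/180 + sin 5π/18 sin 67π/180 = 0.9563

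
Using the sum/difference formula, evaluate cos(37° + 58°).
cos(37° + 58°) = cos 37° cos 58° - sin 37° sin 58° = -0.08716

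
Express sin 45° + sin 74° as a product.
sin 45° + sin 74° = 2 sin(59.5°) cos(-14.5°)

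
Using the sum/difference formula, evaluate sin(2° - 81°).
sin(2° - 81°) = sin 2° cos 81° - cos 2° sin 81° = -0.9816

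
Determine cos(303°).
cos(303°) = 0.5446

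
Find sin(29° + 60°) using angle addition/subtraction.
sin(29° + 60°) = sin 29° cos 60° + cos 29° sin 60° = 0.9998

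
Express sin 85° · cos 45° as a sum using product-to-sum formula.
sin 85° cos 45° = (1/2)[sin(85°+45°) + sin(85°-45°)]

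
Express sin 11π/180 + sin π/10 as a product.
sin 11π/180 + sin π/10 = 2 sin(29π/360) cos(-7π/360)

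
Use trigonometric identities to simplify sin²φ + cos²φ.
sin²φ + cos²φ = 1 (using Pythagorean identity)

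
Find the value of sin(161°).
sin(161°) = 0.3256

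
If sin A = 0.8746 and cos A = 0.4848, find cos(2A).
cos(2A) = cos²A - sin²A = -0.5299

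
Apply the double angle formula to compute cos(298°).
cos(298°) = 2cos²149° - 1 = 0.4695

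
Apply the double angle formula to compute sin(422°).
sin(422°) = 2 sin 211° cos 211° = 0.8829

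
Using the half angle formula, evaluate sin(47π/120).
sin(47π/120) = √((1 - cos 47π/60)/2) = 0.9426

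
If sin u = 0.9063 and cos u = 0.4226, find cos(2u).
cos(2u) = cos²u - sin²u = -0.6428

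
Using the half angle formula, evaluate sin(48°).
sin(48°) = √((1 - cos 96°)/2) = 0.7431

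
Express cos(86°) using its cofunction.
cos(86°) = sin(90° - 86°) = sin(4°)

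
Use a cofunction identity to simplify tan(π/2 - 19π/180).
tan(π/2 - 19π/180) = cot(19π/180)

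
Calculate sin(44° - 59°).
sin(44° - 59°) = sin 44° cos 59° - cos 44° sin 59° = -(√6-√2)/4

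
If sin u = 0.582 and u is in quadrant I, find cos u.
cos u = 0.8132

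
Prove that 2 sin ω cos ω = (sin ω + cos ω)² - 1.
RHS = sin²ω + 2 sin ω cos ω + cos²ω - 1 = (sin²ω + cos²ω) + 2 sin ω cos ω - 1 = 1 + 2 sin ω cos ω - 1 = 2 sin ω cos ω = LHS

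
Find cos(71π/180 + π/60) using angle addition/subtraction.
cos(71π/180 + π/60) = cos 71π/180 cos π/60 - sin 71π/180 sin π/60 = 0.2756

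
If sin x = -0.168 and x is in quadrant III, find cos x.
cos x = -0.9858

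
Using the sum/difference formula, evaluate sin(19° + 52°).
sin(19° + 52°) = sin 19° cos 52° + cos 19° sin 52° = 0.9455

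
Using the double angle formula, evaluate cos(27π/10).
cos(27π/10) = cos²27π/20 - sin²27π/20 = -0.5878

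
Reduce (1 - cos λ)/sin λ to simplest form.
(1 - cos λ)/sin λ = tan(λ/2) (using Half angle)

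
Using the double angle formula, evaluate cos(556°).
cos(556°) = cos²278° - sin²278° = -0.9613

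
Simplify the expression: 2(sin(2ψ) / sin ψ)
2(sin(2ψ) / sin ψ) = 2(2 cos ψ) (using Double angle)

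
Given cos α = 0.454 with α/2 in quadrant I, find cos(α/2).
cos(α/2) = ±√((1 + cos α)/2); positive since α/2 ∈ QI, so cos(α/2) = 0.8526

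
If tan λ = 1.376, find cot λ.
cot λ = 1/tan λ = 0.7267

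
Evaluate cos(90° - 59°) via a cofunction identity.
cos(90° - 59°) = sin(59°) = 0.8572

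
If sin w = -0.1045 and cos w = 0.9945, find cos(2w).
cos(2w) = cos²w - sin²w = 0.9781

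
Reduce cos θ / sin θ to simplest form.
cos θ / sin θ = cot θ (using Quotient identity)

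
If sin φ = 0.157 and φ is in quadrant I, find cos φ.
cos φ = 0.9876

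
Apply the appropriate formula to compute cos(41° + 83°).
cos(41° + 83°) = cos 41° cos 83° - sin 41° sin 83° = -0.5592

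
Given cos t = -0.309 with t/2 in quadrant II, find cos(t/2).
cos(t/2) = ±√((1 + cos t)/2); negative since t/2 ∈ QII, so cos(t/2) = -0.5878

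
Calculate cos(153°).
cos(153°) = -0.891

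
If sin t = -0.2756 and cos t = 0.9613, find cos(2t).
cos(2t) = cos²t - sin²t = 0.8481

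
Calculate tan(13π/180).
tan(13π/180) = 0.2309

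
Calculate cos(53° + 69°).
cos(53° + 69°) = cos 53° cos 69° - sin 53° sin 69° = -0.5299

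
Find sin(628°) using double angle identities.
sin(628°) = 2 sin 314° cos 314° = -0.9994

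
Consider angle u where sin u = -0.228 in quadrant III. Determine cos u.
cos u = ±√(1 - sin²u) = -0.9737 (negative in QIII)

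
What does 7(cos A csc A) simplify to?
7(cos A csc A) = 7(cot A) (using Reciprocal + quotient)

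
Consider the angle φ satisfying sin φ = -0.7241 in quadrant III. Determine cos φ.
cos φ = ±√(1 - sin²φ) = -0.6897 (negative in QIII)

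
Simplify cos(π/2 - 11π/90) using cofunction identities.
cos(π/2 - 11π/90) = sin(11π/90)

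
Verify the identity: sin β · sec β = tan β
LHS = sin β · (1/cos β) = sin β/cos β = tan β = RHS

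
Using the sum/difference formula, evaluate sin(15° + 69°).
sin(15° + 69°) = sin 15° cos 69° + cos 15° sin 69° = 0.9945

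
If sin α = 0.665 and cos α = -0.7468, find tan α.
tan α = sin α / cos α = -0.8905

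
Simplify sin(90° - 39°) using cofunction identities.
sin(90° - 39°) = cos(39°)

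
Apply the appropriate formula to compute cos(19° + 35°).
cos(19° + 35°) = cos 19° cos 35° - sin 19° sin 35° = 0.5878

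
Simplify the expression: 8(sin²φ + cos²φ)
8(sin²φ + cos²φ) = 8 (using Pythagorean identity)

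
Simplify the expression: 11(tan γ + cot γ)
11(tan γ + cot γ) = 11(sec γ csc γ) (using Quotient identities)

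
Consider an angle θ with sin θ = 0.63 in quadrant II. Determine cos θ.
cos θ = ±√(1 - sin²θ) = -0.7766 (negative in QII)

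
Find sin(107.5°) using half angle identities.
sin(107.5°) = √((1 - cos 215°)/2) = 0.9537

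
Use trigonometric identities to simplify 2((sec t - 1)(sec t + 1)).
2((sec t - 1)(sec t + 1)) = 2(tan²t) (using Diff. of squares)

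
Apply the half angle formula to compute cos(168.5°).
cos(168.5°) = -√((1 + cos 337°)/2) = -0.9799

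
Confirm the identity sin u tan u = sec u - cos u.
RHS = 1/cos u - cos u = (1 - cos²u)/cos u = sin²u/cos u = sin u · (sin u/cos u) = sin u tan u = LHS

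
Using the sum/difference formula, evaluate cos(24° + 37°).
cos(24° + 37°) = cos 24° cos 37° - sin 24° sin 37° = 0.4848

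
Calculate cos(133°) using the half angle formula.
cos(133°) = -√((1 + cos 266°)/2) = -0.682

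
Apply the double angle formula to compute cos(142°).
cos(142°) = cos²71° - sin²71° = -0.788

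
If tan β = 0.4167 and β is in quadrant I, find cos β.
cos β = 0.9231 (using tan²β + 1 = sec²β)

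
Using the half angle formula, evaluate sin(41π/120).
sin(41π/120) = √((1 - cos 41π/60)/2) = 0.8788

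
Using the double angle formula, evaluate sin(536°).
sin(536°) = 2 sin 268° cos 268° = 0.06976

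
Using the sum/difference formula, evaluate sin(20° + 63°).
sin(20° + 63°) = sin 20° cos 63° + cos 20° sin 63° = 0.9925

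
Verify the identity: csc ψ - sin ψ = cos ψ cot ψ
LHS = 1/sin ψ - sin ψ = (1 - sin²ψ)/sin ψ = cos²ψ/sin ψ = cos ψ · (cos ψ/sin ψ) = cos ψ cot ψ = RHS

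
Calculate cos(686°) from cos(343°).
cos(686°) = cos²343° - sin²343° = 0.829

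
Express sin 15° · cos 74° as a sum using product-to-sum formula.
sin 15° cos 74° = (1/2)[sin(15°+74°) + sin(15°-74°)]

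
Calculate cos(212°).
cos(212°) = -0.848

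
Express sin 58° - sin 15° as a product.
sin 58° - sin 15° = 2 cos(36.5°) sin(21.5°)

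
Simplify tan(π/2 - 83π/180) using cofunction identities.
tan(π/2 - 83π/180) = cot(83π/180)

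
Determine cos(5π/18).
cos(5π/18) = 0.6428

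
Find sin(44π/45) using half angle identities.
sin(44π/45) = √((1 - cos 88π/45)/2) = 0.06976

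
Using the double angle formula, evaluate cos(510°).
cos(510°) = 1 - 2sin²255° = -√3/2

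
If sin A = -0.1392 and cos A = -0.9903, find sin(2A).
sin(2A) = 2 sin A cos A = 0.2757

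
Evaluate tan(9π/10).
tan(9π/10) = -0.3249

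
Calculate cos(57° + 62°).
cos(57° + 62°) = cos 57° cos 62° - sin 57° sin 62° = -0.4848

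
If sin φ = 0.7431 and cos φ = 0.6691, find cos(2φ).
cos(2φ) = cos²φ - sin²φ = -0.1045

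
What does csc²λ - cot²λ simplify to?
csc²λ - cot²λ = 1 (using Pythagorean identity)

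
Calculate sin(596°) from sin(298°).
sin(596°) = 2 sin 298° cos 298° = -0.829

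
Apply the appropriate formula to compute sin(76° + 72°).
sin(76° + 72°) = sin 76° cos 72° + cos 76° sin 72° = 0.5299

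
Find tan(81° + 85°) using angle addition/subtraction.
tan(81° + 85°) = (tan 81° + tan 85°)/(1 - tan 81° tan 85°) = -0.2493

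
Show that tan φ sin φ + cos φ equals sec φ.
LHS = sin²φ/cos φ + cos φ = (sin²φ + cos²φ)/cos φ = 1/cos φ = sec φ = RHS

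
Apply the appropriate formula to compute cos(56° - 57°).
cos(56° - 57°) = cos 56° cos 57° + sin 56° sin 57° = 0.9998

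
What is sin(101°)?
sin(101°) = 0.9816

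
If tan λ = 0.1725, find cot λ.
cot λ = 1/tan λ = 5.797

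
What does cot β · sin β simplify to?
cot β · sin β = cos β (using Quotient identity)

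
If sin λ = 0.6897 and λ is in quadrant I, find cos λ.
cos λ = 0.7241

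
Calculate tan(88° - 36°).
tan(88° - 36°) = (tan 88° - tan 36°)/(1 + tan 88° tan 36°) = 1.28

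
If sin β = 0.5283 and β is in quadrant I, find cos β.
cos β = 0.8491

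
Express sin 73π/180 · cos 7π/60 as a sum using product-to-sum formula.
sin 73π/180 cos 7π/60 = (1/2)[sin(73π/180+7π/60) + sin(73π/180-7π/60)]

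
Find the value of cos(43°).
cos(43°) = 0.7314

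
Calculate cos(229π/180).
cos(229π/180) = -0.6561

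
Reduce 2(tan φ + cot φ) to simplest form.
2(tan φ + cot φ) = 2(sec φ csc φ) (using Quotient identities)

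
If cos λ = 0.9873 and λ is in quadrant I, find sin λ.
sin λ = 0.1589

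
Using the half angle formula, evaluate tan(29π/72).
tan(29π/72) = sin 29π/36 / (1 + cos 29π/36) = 3.172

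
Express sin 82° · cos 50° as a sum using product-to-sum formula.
sin 82° cos 50° = (1/2)[sin(82°+50°) + sin(82°-50°)]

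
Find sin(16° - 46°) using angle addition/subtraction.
sin(16° - 46°) = sin 16° cos 46° - cos 16° sin 46° = -1/2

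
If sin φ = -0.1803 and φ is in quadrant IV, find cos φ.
cos φ = 0.9836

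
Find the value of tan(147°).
tan(147°) = -0.6494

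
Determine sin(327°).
sin(327°) = -0.5446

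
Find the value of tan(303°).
tan(303°) = -1.54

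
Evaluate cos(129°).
cos(129°) = -0.6293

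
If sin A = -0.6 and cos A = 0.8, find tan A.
tan A = sin A / cos A = -0.75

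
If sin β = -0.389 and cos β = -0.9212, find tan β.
tan β = sin β / cos β = 0.4223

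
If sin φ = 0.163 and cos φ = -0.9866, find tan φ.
tan φ = sin φ / cos φ = -0.1652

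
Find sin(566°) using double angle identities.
sin(566°) = 2 sin 283° cos 283° = -0.4384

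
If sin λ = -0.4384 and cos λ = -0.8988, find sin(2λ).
sin(2λ) = 2 sin λ cos λ = 0.7881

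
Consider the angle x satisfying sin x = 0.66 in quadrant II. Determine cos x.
cos x = ±√(1 - sin²x) = -0.7513 (negative in QII)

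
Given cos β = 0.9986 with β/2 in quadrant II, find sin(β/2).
sin(β/2) = ±√((1 - cos β)/2); positive since β/2 ∈ QII, so sin(β/2) = 0.02646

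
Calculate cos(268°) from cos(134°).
cos(268°) = cos²134° - sin²134° = -0.0349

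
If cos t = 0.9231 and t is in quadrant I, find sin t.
sin t = 0.3846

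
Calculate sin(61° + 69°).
sin(61° + 69°) = sin 61° cos 69° + cos 61° sin 69° = 0.766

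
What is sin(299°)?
sin(299°) = -0.8746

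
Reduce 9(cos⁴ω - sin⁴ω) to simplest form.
9(cos⁴ω - sin⁴ω) = 9(cos(2ω)) (using Factoring + double angle)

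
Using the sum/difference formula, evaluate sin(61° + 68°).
sin(61° + 68°) = sin 61° cos 68° + cos 61° sin 68° = 0.7771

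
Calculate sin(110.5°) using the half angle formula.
sin(110.5°) = √((1 - cos 221°)/2) = 0.9367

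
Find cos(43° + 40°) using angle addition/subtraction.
cos(43° + 40°) = cos 43° cos 40° - sin 43° sin 40° = 0.1219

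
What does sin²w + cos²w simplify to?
sin²w + cos²w = 1 (using Pythagorean identity)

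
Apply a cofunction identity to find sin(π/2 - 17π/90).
sin(π/2 - 17π/90) = cos(17π/90) = 0.829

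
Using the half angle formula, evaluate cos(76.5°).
cos(76.5°) = √((1 + cos 153°)/2) = 0.2334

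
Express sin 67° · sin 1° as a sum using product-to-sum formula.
sin 67° sin 1° = (1/2)[cos(67°-1°) - cos(67°+1°)]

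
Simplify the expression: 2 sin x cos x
2 sin x cos x = sin(2x) (using Double angle)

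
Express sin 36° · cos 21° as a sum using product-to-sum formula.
sin 36° cos 21° = (1/2)[sin(36°+21°) + sin(36°-21°)]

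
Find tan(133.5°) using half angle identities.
tan(133.5°) = sin 267° / (1 + cos 267°) = -1.054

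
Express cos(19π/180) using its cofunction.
cos(19π/180) = sin(π/2 - 19π/180) = sin(71π/180)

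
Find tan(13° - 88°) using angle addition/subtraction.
tan(13° - 88°) = (tan 13° - tan 88°)/(1 + tan 13° tan 88°) = -(2+√3)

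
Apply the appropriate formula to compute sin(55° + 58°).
sin(55° + 58°) = sin 55° cos 58° + cos 55° sin 58° = 0.9205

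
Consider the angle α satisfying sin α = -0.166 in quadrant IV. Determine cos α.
cos α = √(1 - sin²α) = 0.9861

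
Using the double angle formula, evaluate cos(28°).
cos(28°) = cos²14° - sin²14° = 0.8829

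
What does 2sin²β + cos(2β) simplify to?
2sin²β + cos(2β) = 1 (using Double angle)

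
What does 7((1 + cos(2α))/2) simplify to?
7((1 + cos(2α))/2) = 7(cos²α) (using Power reduction)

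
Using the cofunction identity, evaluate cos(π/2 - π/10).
cos(π/2 - π/10) = sin(π/10) = 0.309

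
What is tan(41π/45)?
tan(41π/45) = -0.2867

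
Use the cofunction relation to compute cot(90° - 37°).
cot(90° - 37°) = tan(37°) = 0.7536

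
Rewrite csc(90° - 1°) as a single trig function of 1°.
csc(90° - 1°) = sec(1°)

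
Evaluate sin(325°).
sin(325°) = -0.5736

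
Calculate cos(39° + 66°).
cos(39° + 66°) = cos 39° cos 66° - sin 39° sin 66° = -(√6-√2)/4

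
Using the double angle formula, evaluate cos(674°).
cos(674°) = cos²337° - sin²337° = 0.6947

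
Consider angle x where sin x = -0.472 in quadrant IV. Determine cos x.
cos x = √(1 - sin²x) = 0.8816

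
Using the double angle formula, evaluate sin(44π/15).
sin(44π/15) = 2 sin 22π/15 cos 22π/15 = 0.2079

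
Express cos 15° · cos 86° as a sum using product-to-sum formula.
cos 15° cos 86° = (1/2)[cos(15°-86°) + cos(15°+86°)]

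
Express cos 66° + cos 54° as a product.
cos 66° + cos 54° = 2 cos(60°) cos(6°)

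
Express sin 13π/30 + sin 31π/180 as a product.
sin 13π/30 + sin 31π/180 = 2 sin(109π/360) cos(47π/360)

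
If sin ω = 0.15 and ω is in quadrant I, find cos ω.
cos ω = 0.9887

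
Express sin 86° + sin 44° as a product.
sin 86° + sin 44° = 2 sin(65°) cos(21°)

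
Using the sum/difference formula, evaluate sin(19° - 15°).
sin(19° - 15°) = sin 19° cos 15° - cos 19° sin 15° = 0.06976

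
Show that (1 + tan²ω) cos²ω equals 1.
LHS = sec²ω · cos²ω = (1/cos²ω) · cos²ω = 1 = RHS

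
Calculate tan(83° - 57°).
tan(83° - 57°) = (tan 83° - tan 57°)/(1 + tan 83° tan 57°) = 0.4877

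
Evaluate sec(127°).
sec(127°) = -1.662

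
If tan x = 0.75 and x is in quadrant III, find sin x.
sin x = -0.6 (using tan²x + 1 = sec²x)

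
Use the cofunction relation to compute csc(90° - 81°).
csc(90° - 81°) = sec(81°) = 6.392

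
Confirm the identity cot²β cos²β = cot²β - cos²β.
RHS = cos²β/sin²β - cos²β = cos²β(1/sin²β - 1) = cos²β · (1 - sin²β)/sin²β = cos²β · cos²β/sin²β = cos²β · cot²β = LHS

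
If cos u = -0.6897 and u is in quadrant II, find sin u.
sin u = 0.7241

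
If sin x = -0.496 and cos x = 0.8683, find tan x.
tan x = sin x / cos x = -0.5712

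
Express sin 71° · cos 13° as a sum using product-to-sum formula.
sin 71° cos 13° = (1/2)[sin(71°+13°) + sin(71°-13°)]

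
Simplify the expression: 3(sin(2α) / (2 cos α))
3(sin(2α) / (2 cos α)) = 3(sin α) (using Double angle)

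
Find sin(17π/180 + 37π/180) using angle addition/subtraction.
sin(17π/180 + 37π/180) = sin 17π/180 cos 37π/180 + cos 17π/180 sin 37π/180 = 0.809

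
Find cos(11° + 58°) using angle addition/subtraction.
cos(11° + 58°) = cos 11° cos 58° - sin 11° sin 58° = 0.3584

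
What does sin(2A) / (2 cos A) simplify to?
sin(2A) / (2 cos A) = sin A (using Double angle)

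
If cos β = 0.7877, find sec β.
sec β = 1/cos β = 1.27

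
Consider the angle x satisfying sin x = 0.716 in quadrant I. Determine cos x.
cos x = √(1 - sin²x) = 0.6981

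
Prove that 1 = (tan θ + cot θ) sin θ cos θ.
RHS = (sin θ/cos θ + cos θ/sin θ) sin θ cos θ = ((sin²θ + cos²θ)/(sin θ cos θ)) · sin θ cos θ = sin²θ + cos²θ = 1 = LHS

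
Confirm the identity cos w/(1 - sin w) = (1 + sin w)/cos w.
RHS = (1 + sin w)(1 - sin w) / (cos w(1 - sin w)) = (1 - sin²w) / (cos w(1 - sin w)) = cos²w / (cos w(1 - sin w)) = cos w/(1 - sin w) = LHS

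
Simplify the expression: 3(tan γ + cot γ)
3(tan γ + cot γ) = 3(sec γ csc γ) (using Quotient identities)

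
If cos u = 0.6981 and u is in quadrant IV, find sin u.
sin u = -0.716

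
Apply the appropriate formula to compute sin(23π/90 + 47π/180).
sin(23π/90 + 47π/180) = sin 23π/90 cos 47π/180 + cos 23π/90 sin 47π/180 = 0.9986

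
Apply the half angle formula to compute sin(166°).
sin(166°) = √((1 - cos 332°)/2) = 0.2419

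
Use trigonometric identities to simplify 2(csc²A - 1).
2(csc²A - 1) = 2(cot²A) (using Pythagorean identity)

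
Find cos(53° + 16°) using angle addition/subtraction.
cos(53° + 16°) = cos 53° cos 16° - sin 53° sin 16° = 0.3584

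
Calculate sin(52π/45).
sin(52π/45) = -0.4695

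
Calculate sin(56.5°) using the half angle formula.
sin(56.5°) = √((1 - cos 113°)/2) = 0.8339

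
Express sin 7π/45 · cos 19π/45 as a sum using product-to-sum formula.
sin 7π/45 cos 19π/45 = (1/2)[sin(7π/45+19π/45) + sin(7π/45-19π/45)]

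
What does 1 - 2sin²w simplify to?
1 - 2sin²w = cos(2w) (using Double angle)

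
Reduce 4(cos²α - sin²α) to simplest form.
4(cos²α - sin²α) = 4(cos(2α)) (using Double angle)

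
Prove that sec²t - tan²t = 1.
LHS = 1/cos²t - sin²t/cos²t = (1 - sin²t)/cos²t = cos²t/cos²t = 1 = RHS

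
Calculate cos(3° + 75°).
cos(3° + 75°) = cos 3° cos 75° - sin 3° sin 75° = 0.2079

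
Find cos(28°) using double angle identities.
cos(28°) = cos²14° - sin²14° = 0.8829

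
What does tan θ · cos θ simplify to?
tan θ · cos θ = sin θ (using Quotient identity)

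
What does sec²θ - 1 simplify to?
sec²θ - 1 = tan²θ (using Pythagorean identity)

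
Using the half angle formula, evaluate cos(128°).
cos(128°) = -√((1 + cos 256°)/2) = -0.6157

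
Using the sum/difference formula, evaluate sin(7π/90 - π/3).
sin(7π/90 - π/3) = sin 7π/90 cos π/3 - cos 7π/90 sin π/3 = -0.7193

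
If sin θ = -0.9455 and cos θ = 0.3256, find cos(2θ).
cos(2θ) = cos²θ - sin²θ = -0.788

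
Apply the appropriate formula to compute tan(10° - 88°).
tan(10° - 88°) = (tan 10° - tan 88°)/(1 + tan 10° tan 88°) = -4.705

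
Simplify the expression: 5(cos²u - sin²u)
5(cos²u - sin²u) = 5(cos(2u)) (using Double angle)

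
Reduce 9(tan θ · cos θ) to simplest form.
9(tan θ · cos θ) = 9(sin θ) (using Quotient identity)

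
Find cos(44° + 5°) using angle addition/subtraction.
cos(44° + 5°) = cos 44° cos 5° - sin 44° sin 5° = 0.6561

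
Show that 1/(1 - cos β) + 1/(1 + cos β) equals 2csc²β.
LHS = [(1 + cos β) + (1 - cos β)] / [(1 - cos β)(1 + cos β)] = 2/(1 - cos²β) = 2/sin²β = 2csc²β = RHS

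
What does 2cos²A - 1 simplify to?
2cos²A - 1 = cos(2A) (using Double angle)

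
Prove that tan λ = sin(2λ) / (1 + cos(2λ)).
RHS = 2 sin λ cos λ / (2cos²λ) = sin λ/cos λ = tan λ = LHS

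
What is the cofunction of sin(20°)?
sin(20°) = cos(90° - 20°) = cos(70°)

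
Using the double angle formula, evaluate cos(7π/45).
cos(7π/45) = cos²7π/90 - sin²7π/90 = 0.8829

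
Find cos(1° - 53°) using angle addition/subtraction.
cos(1° - 53°) = cos 1° cos 53° + sin 1° sin 53° = 0.6157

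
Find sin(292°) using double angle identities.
sin(292°) = 2 sin 146° cos 146° = -0.9272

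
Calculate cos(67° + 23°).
cos(67° + 23°) = cos 67° cos 23° - sin 67° sin 23° = 0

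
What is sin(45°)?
sin(45°) = √2/2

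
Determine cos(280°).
cos(280°) = 0.1736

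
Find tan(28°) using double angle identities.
tan(28°) = 2 tan 14° / (1 - tan²14°) = 0.5317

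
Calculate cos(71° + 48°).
cos(71° + 48°) = cos 71° cos 48° - sin 71° sin 48° = -0.4848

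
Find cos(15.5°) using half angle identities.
cos(15.5°) = √((1 + cos 31°)/2) = 0.9636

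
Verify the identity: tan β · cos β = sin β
LHS = (sin β/cos β) · cos β = sin β = RHS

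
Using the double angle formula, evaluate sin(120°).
sin(120°) = 2 sin 60° cos 60° = √3/2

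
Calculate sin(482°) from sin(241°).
sin(482°) = 2 sin 241° cos 241° = 0.848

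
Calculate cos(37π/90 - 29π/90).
cos(37π/90 - 29π/90) = cos 37π/90 cos 29π/90 + sin 37π/90 sin 29π/90 = 0.9613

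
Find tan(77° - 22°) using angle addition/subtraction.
tan(77° - 22°) = (tan 77° - tan 22°)/(1 + tan 77° tan 22°) = 1.428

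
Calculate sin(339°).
sin(339°) = -0.3584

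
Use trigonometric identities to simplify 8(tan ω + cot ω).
8(tan ω + cot ω) = 8(sec ω csc ω) (using Quotient identities)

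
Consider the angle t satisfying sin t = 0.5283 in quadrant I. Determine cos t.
cos t = √(1 - sin²t) = 0.8491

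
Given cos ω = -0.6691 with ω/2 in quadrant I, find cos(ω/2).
cos(ω/2) = ±√((1 + cos ω)/2); positive since ω/2 ∈ QI, so cos(ω/2) = 0.4068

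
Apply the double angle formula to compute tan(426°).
tan(426°) = 2 tan 213° / (1 - tan²213°) = 2.246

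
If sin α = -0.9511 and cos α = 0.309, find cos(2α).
cos(2α) = cos²α - sin²α = -0.8091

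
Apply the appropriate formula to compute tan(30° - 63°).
tan(30° - 63°) = (tan 30° - tan 63°)/(1 + tan 30° tan 63°) = -0.6494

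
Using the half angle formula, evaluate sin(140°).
sin(140°) = √((1 - cos 280°)/2) = 0.6428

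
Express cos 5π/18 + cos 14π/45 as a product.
cos 5π/18 + cos 14π/45 = 2 cos(53π/180) cos(-π/60)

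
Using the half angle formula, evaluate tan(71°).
tan(71°) = sin 142° / (1 + cos 142°) = 2.904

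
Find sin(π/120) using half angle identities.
sin(π/120) = √((1 - cos π/60)/2) = 0.02618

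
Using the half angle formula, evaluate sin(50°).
sin(50°) = √((1 - cos 100°)/2) = 0.766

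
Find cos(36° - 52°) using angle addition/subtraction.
cos(36° - 52°) = cos 36° cos 52° + sin 36° sin 52° = 0.9613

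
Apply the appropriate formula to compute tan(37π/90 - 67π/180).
tan(37π/90 - 67π/180) = (tan 37π/90 - tan 67π/180)/(1 + tan 37π/90 tan 67π/180) = 0.1228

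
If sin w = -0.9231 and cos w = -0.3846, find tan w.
tan w = sin w / cos w = 2.4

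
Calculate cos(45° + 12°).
cos(45° + 12°) = cos 45° cos 12° - sin 45° sin 12° = 0.5446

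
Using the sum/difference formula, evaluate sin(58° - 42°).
sin(58° - 42°) = sin 58° cos 42° - cos 58° sin 42° = 0.2756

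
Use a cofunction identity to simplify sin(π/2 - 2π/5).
sin(π/2 - 2π/5) = cos(2π/5)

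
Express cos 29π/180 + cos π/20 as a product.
cos 29π/180 + cos π/20 = 2 cos(19π/180) cos(π/18)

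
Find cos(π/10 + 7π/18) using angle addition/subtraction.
cos(π/10 + 7π/18) = cos π/10 cos 7π/18 - sin π/10 sin 7π/18 = 0.0349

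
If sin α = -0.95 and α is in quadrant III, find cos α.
cos α = -0.3122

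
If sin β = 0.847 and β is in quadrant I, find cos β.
cos β = 0.5316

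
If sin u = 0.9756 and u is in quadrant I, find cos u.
cos u = 0.2196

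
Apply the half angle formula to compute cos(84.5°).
cos(84.5°) = √((1 + cos 169°)/2) = 0.09585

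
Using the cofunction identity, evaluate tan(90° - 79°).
tan(90° - 79°) = cot(79°) = 0.1944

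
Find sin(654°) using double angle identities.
sin(654°) = 2 sin 327° cos 327° = -0.9135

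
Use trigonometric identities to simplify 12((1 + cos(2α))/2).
12((1 + cos(2α))/2) = 12(cos²α) (using Power reduction)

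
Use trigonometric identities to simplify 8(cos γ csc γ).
8(cos γ csc γ) = 8(cot γ) (using Reciprocal + quotient)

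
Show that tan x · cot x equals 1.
LHS = (sin x/cos x) · (cos x/sin x) = 1 = RHS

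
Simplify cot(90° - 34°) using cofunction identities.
cot(90° - 34°) = tan(34°)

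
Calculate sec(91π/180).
sec(91π/180) = -57.3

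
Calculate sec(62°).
sec(62°) = 2.13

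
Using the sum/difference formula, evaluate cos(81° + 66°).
cos(81° + 66°) = cos 81° cos 66° - sin 81° sin 66° = -0.8387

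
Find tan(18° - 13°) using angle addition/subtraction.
tan(18° - 13°) = (tan 18° - tan 13°)/(1 + tan 18° tan 13°) = 0.08749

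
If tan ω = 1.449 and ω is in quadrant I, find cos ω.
cos ω = 0.568 (using tan²ω + 1 = sec²ω)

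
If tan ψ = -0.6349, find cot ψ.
cot ψ = 1/tan ψ = -1.575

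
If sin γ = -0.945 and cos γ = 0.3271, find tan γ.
tan γ = sin γ / cos γ = -2.889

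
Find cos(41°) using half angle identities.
cos(41°) = √((1 + cos 82°)/2) = 0.7547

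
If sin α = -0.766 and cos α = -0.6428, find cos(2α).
cos(2α) = cos²α - sin²α = -0.1736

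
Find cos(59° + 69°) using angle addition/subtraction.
cos(59° + 69°) = cos 59° cos 69° - sin 59° sin 69° = -0.6157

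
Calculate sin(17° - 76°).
sin(17° - 76°) = sin 17° cos 76° - cos 17° sin 76° = -0.8572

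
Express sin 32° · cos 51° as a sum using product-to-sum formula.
sin 32° cos 51° = (1/2)[sin(32°+51°) + sin(32°-51°)]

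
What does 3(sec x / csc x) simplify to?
3(sec x / csc x) = 3(tan x) (using Reciprocal identities)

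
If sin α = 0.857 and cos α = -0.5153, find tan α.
tan α = sin α / cos α = -1.663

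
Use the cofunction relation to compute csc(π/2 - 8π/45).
csc(π/2 - 8π/45) = sec(8π/45) = 1.179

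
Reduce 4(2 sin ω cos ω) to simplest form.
4(2 sin ω cos ω) = 4(sin(2ω)) (using Double angle)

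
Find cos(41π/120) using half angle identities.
cos(41π/120) = √((1 + cos 41π/60)/2) = 0.4772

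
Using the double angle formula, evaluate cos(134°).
cos(134°) = cos²67° - sin²67° = -0.6947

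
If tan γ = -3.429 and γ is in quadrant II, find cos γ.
cos γ = -0.28 (using tan²γ + 1 = sec²γ)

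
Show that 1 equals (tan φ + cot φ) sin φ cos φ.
RHS = (sin φ/cos φ + cos φ/sin φ) sin φ cos φ = ((sin²φ + cos²φ)/(sin φ cos φ)) · sin φ cos φ = sin²φ + cos²φ = 1 = LHS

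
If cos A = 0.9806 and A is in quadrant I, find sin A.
sin A = 0.196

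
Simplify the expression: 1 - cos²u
1 - cos²u = sin²u (using Pythagorean identity)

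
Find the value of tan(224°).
tan(224°) = 0.9657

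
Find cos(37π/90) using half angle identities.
cos(37π/90) = √((1 + cos 37π/45)/2) = 0.2756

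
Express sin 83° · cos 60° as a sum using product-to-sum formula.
sin 83° cos 60° = (1/2)[sin(83°+60°) + sin(83°-60°)]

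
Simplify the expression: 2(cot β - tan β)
2(cot β - tan β) = 2(2 cot(2β)) (using Double angle)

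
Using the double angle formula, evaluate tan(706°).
tan(706°) = 2 tan 353° / (1 - tan²353°) = -0.2493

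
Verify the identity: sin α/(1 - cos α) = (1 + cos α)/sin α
LHS = sin α(1 + cos α) / ((1 - cos α)(1 + cos α)) = sin α(1 + cos α) / (1 - cos²α) = sin α(1 + cos α) / sin²α = (1 + cos α)/sin α = RHS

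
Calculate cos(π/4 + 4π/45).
cos(π/4 + 4π/45) = cos π/4 cos 4π/45 - sin π/4 sin 4π/45 = 0.4848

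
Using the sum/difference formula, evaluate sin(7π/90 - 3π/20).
sin(7π/90 - 3π/20) = sin 7π/90 cos 3π/20 - cos 7π/90 sin 3π/20 = -0.225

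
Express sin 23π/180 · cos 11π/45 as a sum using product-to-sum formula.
sin 23π/180 cos 11π/45 = (1/2)[sin(23π/180+11π/45) + sin(23π/180-11π/45)]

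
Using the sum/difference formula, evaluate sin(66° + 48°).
sin(66° + 48°) = sin 66° cos 48° + cos 66° sin 48° = 0.9135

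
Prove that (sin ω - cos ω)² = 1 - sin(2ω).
LHS = sin²ω - 2 sin ω cos ω + cos²ω = (sin²ω + cos²ω) - 2 sin ω cos ω = 1 - sin(2ω) = RHS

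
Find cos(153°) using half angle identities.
cos(153°) = -√((1 + cos 306°)/2) = -0.891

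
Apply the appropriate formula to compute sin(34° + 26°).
sin(34° + 26°) = sin 34° cos 26° + cos 34° sin 26° = √3/2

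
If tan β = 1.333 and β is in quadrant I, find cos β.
cos β = 0.6001 (using tan²β + 1 = sec²β)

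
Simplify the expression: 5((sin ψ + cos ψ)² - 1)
5((sin ψ + cos ψ)² - 1) = 5(sin(2ψ)) (using Pythagorean + double angle)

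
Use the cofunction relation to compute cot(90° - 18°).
cot(90° - 18°) = tan(18°) = 0.3249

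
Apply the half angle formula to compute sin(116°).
sin(116°) = √((1 - cos 232°)/2) = 0.8988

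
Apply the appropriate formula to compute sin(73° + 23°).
sin(73° + 23°) = sin 73° cos 23° + cos 73° sin 23° = 0.9945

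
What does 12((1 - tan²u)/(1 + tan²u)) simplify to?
12((1 - tan²u)/(1 + tan²u)) = 12(cos(2u)) (using Double angle)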